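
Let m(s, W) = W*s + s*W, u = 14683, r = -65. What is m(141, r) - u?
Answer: -33013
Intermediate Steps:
m(s, W) = 2*W*s (m(s, W) = W*s + W*s = 2*W*s)
m(141, r) - u = 2*(-65)*141 - 1*14683 = -18330 - 14683 = -33013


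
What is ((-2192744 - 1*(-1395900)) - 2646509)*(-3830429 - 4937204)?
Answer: 30190055393449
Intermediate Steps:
((-2192744 - 1*(-1395900)) - 2646509)*(-3830429 - 4937204) = ((-2192744 + 1395900) - 2646509)*(-8767633) = (-796844 - 2646509)*(-8767633) = -3443353*(-8767633) = 30190055393449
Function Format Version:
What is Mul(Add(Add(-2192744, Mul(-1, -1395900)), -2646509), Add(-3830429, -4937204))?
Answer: 30190055393449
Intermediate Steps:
Mul(Add(Add(-2192744, Mul(-1, -1395900)), -2646509), Add(-3830429, -4937204)) = Mul(Add(Add(-2192744, 1395900), -2646509), -8767633) = Mul(Add(-796844, -2646509), -8767633) = Mul(-3443353, -8767633) = 30190055393449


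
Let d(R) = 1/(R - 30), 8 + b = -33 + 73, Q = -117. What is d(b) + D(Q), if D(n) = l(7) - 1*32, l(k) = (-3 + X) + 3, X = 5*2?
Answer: -43/2 ≈ -21.500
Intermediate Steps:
X = 10
l(k) = 10 (l(k) = (-3 + 10) + 3 = 7 + 3 = 10)
b = 32 (b = -8 + (-33 + 73) = -8 + 40 = 32)
D(n) = -22 (D(n) = 10 - 1*32 = 10 - 32 = -22)
d(R) = 1/(-30 + R)
d(b) + D(Q) = 1/(-30 + 32) - 22 = 1/2 - 22 = ½ - 22 = -43/2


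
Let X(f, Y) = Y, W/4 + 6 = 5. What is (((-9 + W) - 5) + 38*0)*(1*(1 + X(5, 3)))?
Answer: -72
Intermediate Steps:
W = -4 (W = -24 + 4*5 = -24 + 20 = -4)
(((-9 + W) - 5) + 38*0)*(1*(1 + X(5, 3))) = (((-9 - 4) - 5) + 38*0)*(1*(1 + 3)) = ((-13 - 5) + 0)*(1*4) = (-18 + 0)*4 = -18*4 = -72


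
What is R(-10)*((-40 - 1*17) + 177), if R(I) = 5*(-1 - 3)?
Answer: -2400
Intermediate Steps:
R(I) = -20 (R(I) = 5*(-4) = -20)
R(-10)*((-40 - 1*17) + 177) = -20*((-40 - 1*17) + 177) = -20*((-40 - 17) + 177) = -20*(-57 + 177) = -20*120 = -2400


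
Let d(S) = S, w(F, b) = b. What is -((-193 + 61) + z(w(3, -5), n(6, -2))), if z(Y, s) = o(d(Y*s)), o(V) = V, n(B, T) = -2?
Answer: 122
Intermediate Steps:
z(Y, s) = Y*s
-((-193 + 61) + z(w(3, -5), n(6, -2))) = -((-193 + 61) - 5*(-2)) = -(-132 + 10) = -1*(-122) = 122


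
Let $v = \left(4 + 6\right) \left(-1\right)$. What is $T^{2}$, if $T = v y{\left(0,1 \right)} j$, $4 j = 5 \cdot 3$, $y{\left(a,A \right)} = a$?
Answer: $0$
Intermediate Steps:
$j = \frac{15}{4}$ ($j = \frac{5 \cdot 3}{4} = \frac{1}{4} \cdot 15 = \frac{15}{4} \approx 3.75$)
$v = -10$ ($v = 10 \left(-1\right) = -10$)
$T = 0$ ($T = \left(-10\right) 0 \cdot \frac{15}{4} = 0 \cdot \frac{15}{4} = 0$)
$T^{2} = 0^{2} = 0$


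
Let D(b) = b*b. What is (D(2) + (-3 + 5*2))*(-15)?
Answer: -165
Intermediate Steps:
D(b) = b**2
(D(2) + (-3 + 5*2))*(-15) = (2**2 + (-3 + 5*2))*(-15) = (4 + (-3 + 10))*(-15) = (4 + 7)*(-15) = 11*(-15) = -165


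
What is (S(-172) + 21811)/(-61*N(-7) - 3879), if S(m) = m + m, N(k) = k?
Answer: -21467/3452 ≈ -6.2187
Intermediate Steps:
S(m) = 2*m
(S(-172) + 21811)/(-61*N(-7) - 3879) = (2*(-172) + 21811)/(-61*(-7) - 3879) = (-344 + 21811)/(427 - 3879) = 21467/(-3452) = 21467*(-1/3452) = -21467/3452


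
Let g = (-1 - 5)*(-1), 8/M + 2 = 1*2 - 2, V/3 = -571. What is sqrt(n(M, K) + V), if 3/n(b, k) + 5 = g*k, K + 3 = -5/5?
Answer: 12*I*sqrt(10005)/29 ≈ 41.39*I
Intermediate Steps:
V = -1713 (V = 3*(-571) = -1713)
M = -4 (M = 8/(-2 + (1*2 - 2)) = 8/(-2 + (2 - 2)) = 8/(-2 + 0) = 8/(-2) = 8*(-1/2) = -4)
K = -4 (K = -3 - 5/5 = -3 - 5*1/5 = -3 - 1 = -4)
g = 6 (g = -6*(-1) = 6)
n(b, k) = 3/(-5 + 6*k)
sqrt(n(M, K) + V) = sqrt(3/(-5 + 6*(-4)) - 1713) = sqrt(3/(-5 - 24) - 1713) = sqrt(3/(-29) - 1713) = sqrt(3*(-1/29) - 1713) = sqrt(-3/29 - 1713) = sqrt(-49680/29) = 12*I*sqrt(10005)/29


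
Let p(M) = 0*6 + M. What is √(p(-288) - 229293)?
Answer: 3*I*√25509 ≈ 479.15*I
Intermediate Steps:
p(M) = M (p(M) = 0 + M = M)
√(p(-288) - 229293) = √(-288 - 229293) = √(-229581) = 3*I*√25509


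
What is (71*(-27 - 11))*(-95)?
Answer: 256310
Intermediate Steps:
(71*(-27 - 11))*(-95) = (71*(-38))*(-95) = -2698*(-95) = 256310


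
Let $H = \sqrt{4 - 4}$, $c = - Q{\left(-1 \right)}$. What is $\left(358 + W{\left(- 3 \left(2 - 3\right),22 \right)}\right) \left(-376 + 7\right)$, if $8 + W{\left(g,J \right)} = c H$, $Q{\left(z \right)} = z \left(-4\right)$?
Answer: $-129150$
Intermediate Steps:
$Q{\left(z \right)} = - 4 z$
$c = -4$ ($c = - \left(-4\right) \left(-1\right) = \left(-1\right) 4 = -4$)
$H = 0$ ($H = \sqrt{0} = 0$)
$W{\left(g,J \right)} = -8$ ($W{\left(g,J \right)} = -8 - 0 = -8 + 0 = -8$)
$\left(358 + W{\left(- 3 \left(2 - 3\right),22 \right)}\right) \left(-376 + 7\right) = \left(358 - 8\right) \left(-376 + 7\right) = 350 \left(-369\right) = -129150$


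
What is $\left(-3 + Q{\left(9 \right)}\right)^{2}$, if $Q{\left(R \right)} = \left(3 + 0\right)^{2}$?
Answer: $36$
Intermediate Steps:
$Q{\left(R \right)} = 9$ ($Q{\left(R \right)} = 3^{2} = 9$)
$\left(-3 + Q{\left(9 \right)}\right)^{2} = \left(-3 + 9\right)^{2} = 6^{2} = 36$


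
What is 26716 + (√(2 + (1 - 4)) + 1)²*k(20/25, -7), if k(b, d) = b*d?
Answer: 26716 - 56*I/5 ≈ 26716.0 - 11.2*I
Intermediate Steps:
26716 + (√(2 + (1 - 4)) + 1)²*k(20/25, -7) = 26716 + (√(2 + (1 - 4)) + 1)²*((20/25)*(-7)) = 26716 + (√(2 - 3) + 1)²*((20*(1/25))*(-7)) = 26716 + (√(-1) + 1)²*((⅘)*(-7)) = 26716 + (I + 1)²*(-28/5) = 26716 + (1 + I)²*(-28/5) = 26716 - 28*(1 + I)²/5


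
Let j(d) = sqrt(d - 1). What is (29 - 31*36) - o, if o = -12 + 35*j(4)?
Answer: -1075 - 35*sqrt(3) ≈ -1135.6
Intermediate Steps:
j(d) = sqrt(-1 + d)
o = -12 + 35*sqrt(3) (o = -12 + 35*sqrt(-1 + 4) = -12 + 35*sqrt(3) ≈ 48.622)
(29 - 31*36) - o = (29 - 31*36) - (-12 + 35*sqrt(3)) = (29 - 1116) + (12 - 35*sqrt(3)) = -1087 + (12 - 35*sqrt(3)) = -1075 - 35*sqrt(3)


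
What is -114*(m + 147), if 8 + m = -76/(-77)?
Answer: -1228806/77 ≈ -15959.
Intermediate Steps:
m = -540/77 (m = -8 - 76/(-77) = -8 - 76*(-1/77) = -8 + 76/77 = -540/77 ≈ -7.0130)
-114*(m + 147) = -114*(-540/77 + 147) = -114*10779/77 = -1228806/77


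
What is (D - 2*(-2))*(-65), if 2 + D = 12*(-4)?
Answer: 2990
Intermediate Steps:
D = -50 (D = -2 + 12*(-4) = -2 - 48 = -50)
(D - 2*(-2))*(-65) = (-50 - 2*(-2))*(-65) = (-50 + 4)*(-65) = -46*(-65) = 2990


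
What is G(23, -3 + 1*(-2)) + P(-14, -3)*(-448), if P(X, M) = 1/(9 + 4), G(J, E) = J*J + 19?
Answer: 6676/13 ≈ 513.54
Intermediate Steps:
G(J, E) = 19 + J² (G(J, E) = J² + 19 = 19 + J²)
P(X, M) = 1/13
G(23, -3 + 1*(-2)) + P(-14, -3)*(-448) = (19 + 23²) + (1/13)*(-448) = (19 + 529) - 448/13 = 548 - 448/13 = 6676/13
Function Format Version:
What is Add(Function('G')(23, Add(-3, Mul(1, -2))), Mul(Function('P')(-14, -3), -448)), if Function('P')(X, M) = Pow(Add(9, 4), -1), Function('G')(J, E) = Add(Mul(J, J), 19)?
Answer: Rational(6676, 13) ≈ 513.54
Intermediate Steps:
Function('G')(J, E) = Add(19, Pow(J, 2)) (Function('G')(J, E) = Add(Pow(J, 2), 19) = Add(19, Pow(J, 2)))
Function('P')(X, M) = Rational(1, 13) (Function('P')(X, M) = Pow(13, -1) = Rational(1, 13))
Add(Function('G')(23, Add(-3, Mul(1, -2))), Mul(Function('P')(-14, -3), -448)) = Add(Add(19, Pow(23, 2)), Mul(Rational(1, 13), -448)) = Add(Add(19, 529), Rational(-448, 13)) = Add(548, Rational(-448, 13)) = Rational(6676, 13)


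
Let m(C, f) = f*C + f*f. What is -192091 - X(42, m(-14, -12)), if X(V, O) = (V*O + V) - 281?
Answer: -204956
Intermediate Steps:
m(C, f) = f² + C*f (m(C, f) = C*f + f² = f² + C*f)
X(V, O) = -281 + V + O*V (X(V, O) = (O*V + V) - 281 = (V + O*V) - 281 = -281 + V + O*V)
-192091 - X(42, m(-14, -12)) = -192091 - (-281 + 42 - 12*(-14 - 12)*42) = -192091 - (-281 + 42 - 12*(-26)*42) = -192091 - (-281 + 42 + 312*42) = -192091 - (-281 + 42 + 13104) = -192091 - 1*12865 = -192091 - 12865 = -204956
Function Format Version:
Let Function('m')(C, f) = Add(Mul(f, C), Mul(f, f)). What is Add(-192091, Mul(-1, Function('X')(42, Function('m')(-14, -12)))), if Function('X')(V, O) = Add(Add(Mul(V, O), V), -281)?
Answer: -204956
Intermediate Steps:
Function('m')(C, f) = Add(Pow(f, 2), Mul(C, f)) (Function('m')(C, f) = Add(Mul(C, f), Pow(f, 2)) = Add(Pow(f, 2), Mul(C, f)))
Function('X')(V, O) = Add(-281, V, Mul(O, V)) (Function('X')(V, O) = Add(Add(Mul(O, V), V), -281) = Add(Add(V, Mul(O, V)), -281) = Add(-281, V, Mul(O, V)))
Add(-192091, Mul(-1, Function('X')(42, Function('m')(-14, -12)))) = Add(-192091, Mul(-1, Add(-281, 42, Mul(Mul(-12, Add(-14, -12)), 42)))) = Add(-192091, Mul(-1, Add(-281, 42, Mul(Mul(-12, -26), 42)))) = Add(-192091, Mul(-1, Add(-281, 42, Mul(312, 42)))) = Add(-192091, Mul(-1, Add(-281, 42, 13104))) = Add(-192091, Mul(-1, 12865)) = Add(-192091, -12865) = -204956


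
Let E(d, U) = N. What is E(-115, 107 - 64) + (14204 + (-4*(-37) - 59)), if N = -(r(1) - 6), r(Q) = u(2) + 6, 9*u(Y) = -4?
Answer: 128641/9 ≈ 14293.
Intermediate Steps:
u(Y) = -4/9 (u(Y) = (1/9)*(-4) = -4/9)
r(Q) = 50/9 (r(Q) = -4/9 + 6 = 50/9)
N = 4/9 (N = -(50/9 - 6) = -1*(-4/9) = 4/9 ≈ 0.44444)
E(d, U) = 4/9
E(-115, 107 - 64) + (14204 + (-4*(-37) - 59)) = 4/9 + (14204 + (-4*(-37) - 59)) = 4/9 + (14204 + (148 - 59)) = 4/9 + (14204 + 89) = 4/9 + 14293 = 128641/9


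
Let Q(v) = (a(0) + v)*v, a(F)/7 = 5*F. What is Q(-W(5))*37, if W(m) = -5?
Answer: 925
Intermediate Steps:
a(F) = 35*F (a(F) = 7*(5*F) = 35*F)
Q(v) = v² (Q(v) = (35*0 + v)*v = (0 + v)*v = v*v = v²)
Q(-W(5))*37 = (-1*(-5))²*37 = 5²*37 = 25*37 = 925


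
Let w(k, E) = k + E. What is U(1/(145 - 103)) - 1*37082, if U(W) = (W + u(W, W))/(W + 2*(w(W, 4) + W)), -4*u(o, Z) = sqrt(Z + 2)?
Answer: -12644961/341 - sqrt(3570)/1364 ≈ -37082.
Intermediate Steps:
u(o, Z) = -sqrt(2 + Z)/4 (u(o, Z) = -sqrt(Z + 2)/4 = -sqrt(2 + Z)/4)
w(k, E) = E + k
U(W) = (W - sqrt(2 + W)/4)/(8 + 5*W) (U(W) = (W - sqrt(2 + W)/4)/(W + 2*((4 + W) + W)) = (W - sqrt(2 + W)/4)/(W + 2*(4 + 2*W)) = (W - sqrt(2 + W)/4)/(W + (8 + 4*W)) = (W - sqrt(2 + W)/4)/(8 + 5*W))
U(1/(145 - 103)) - 1*37082 = (-sqrt(2 + 1/(145 - 103)) + 4/(145 - 103))/(4*(8 + 5/(145 - 103))) - 1*37082 = (-sqrt(2 + 1/42) + 4/42)/(4*(8 + 5/42)) - 37082 = (-sqrt(2 + 1/42) + 4*(1/42))/(4*(8 + 5*(1/42))) - 37082 = (-sqrt(85/42) + 2/21)/(4*(8 + 5/42)) - 37082 = (-sqrt(3570)/42 + 2/21)/(4*(341/42)) - 37082 = (1/4)*(42/341)*(-sqrt(3570)/42 + 2/21) - 37082 = (1/4)*(42/341)*(2/21 - sqrt(3570)/42) - 37082 = (1/341 - sqrt(3570)/1364) - 37082 = -12644961/341 - sqrt(3570)/1364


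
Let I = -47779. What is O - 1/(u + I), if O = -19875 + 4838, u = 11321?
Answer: -548218945/36458 ≈ -15037.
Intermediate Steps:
O = -15037
O - 1/(u + I) = -15037 - 1/(11321 - 47779) = -15037 - 1/(-36458) = -15037 - 1*(-1/36458) = -15037 + 1/36458 = -548218945/36458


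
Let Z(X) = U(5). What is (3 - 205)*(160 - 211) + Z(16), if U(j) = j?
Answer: 10307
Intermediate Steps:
Z(X) = 5
(3 - 205)*(160 - 211) + Z(16) = (3 - 205)*(160 - 211) + 5 = -202*(-51) + 5 = 10302 + 5 = 10307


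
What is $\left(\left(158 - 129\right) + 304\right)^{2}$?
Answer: $110889$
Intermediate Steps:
$\left(\left(158 - 129\right) + 304\right)^{2} = \left(29 + 304\right)^{2} = 333^{2} = 110889$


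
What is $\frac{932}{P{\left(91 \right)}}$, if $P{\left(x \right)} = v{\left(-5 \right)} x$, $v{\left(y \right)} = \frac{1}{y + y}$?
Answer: $- \frac{9320}{91} \approx -102.42$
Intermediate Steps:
$v{\left(y \right)} = \frac{1}{2 y}$
$P{\left(x \right)} = - \frac{x}{10}$ ($P{\left(x \right)} = \frac{1}{2 \left(-5\right)} x = \frac{1}{2} \left(- \frac{1}{5}\right) x = - \frac{x}{10}$)
$\frac{932}{P{\left(91 \right)}} = \frac{932}{\left(- \frac{1}{10}\right) 91} = \frac{932}{- \frac{91}{10}} = 932 \left(- \frac{10}{91}\right) = - \frac{9320}{91}$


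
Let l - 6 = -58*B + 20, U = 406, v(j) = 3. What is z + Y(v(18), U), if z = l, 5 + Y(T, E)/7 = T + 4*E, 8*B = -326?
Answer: 27487/2 ≈ 13744.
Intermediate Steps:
B = -163/4 (B = (⅛)*(-326) = -163/4 ≈ -40.750)
l = 4779/2 (l = 6 + (-58*(-163/4) + 20) = 6 + (4727/2 + 20) = 6 + 4767/2 = 4779/2 ≈ 2389.5)
Y(T, E) = -35 + 7*T + 28*E (Y(T, E) = -35 + 7*(T + 4*E) = -35 + (7*T + 28*E) = -35 + 7*T + 28*E)
z = 4779/2 ≈ 2389.5
z + Y(v(18), U) = 4779/2 + (-35 + 7*3 + 28*406) = 4779/2 + (-35 + 21 + 11368) = 4779/2 + 11354 = 27487/2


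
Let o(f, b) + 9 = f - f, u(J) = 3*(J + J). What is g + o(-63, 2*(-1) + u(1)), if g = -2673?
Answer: -2682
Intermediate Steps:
u(J) = 6*J (u(J) = 3*(2*J) = 6*J)
o(f, b) = -9 (o(f, b) = -9 + (f - f) = -9 + 0 = -9)
g + o(-63, 2*(-1) + u(1)) = -2673 - 9 = -2682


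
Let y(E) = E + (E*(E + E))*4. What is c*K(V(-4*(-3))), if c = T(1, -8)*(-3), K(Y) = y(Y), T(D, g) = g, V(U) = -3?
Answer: 1656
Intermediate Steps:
y(E) = E + 8*E² (y(E) = E + (E*(2*E))*4 = E + (2*E²)*4 = E + 8*E²)
K(Y) = Y*(1 + 8*Y)
c = 24 (c = -8*(-3) = 24)
c*K(V(-4*(-3))) = 24*(-3*(1 + 8*(-3))) = 24*(-3*(1 - 24)) = 24*(-3*(-23)) = 24*69 = 1656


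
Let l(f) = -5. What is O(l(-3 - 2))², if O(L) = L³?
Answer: 15625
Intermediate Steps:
O(l(-3 - 2))² = ((-5)³)² = (-125)² = 15625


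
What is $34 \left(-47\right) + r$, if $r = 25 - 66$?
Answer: $-1639$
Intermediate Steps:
$r = -41$
$34 \left(-47\right) + r = 34 \left(-47\right) - 41 = -1598 - 41 = -1639$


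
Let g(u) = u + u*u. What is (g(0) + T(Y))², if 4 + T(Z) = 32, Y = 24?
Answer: 784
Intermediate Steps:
g(u) = u + u²
T(Z) = 28 (T(Z) = -4 + 32 = 28)
(g(0) + T(Y))² = (0*(1 + 0) + 28)² = (0*1 + 28)² = (0 + 28)² = 28² = 784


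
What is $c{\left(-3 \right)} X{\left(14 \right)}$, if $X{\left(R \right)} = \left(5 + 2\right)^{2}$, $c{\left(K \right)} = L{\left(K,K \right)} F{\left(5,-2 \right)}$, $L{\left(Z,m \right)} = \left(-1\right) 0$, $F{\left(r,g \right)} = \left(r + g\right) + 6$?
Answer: $0$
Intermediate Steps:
$F{\left(r,g \right)} = 6 + g + r$ ($F{\left(r,g \right)} = \left(g + r\right) + 6 = 6 + g + r$)
$L{\left(Z,m \right)} = 0$
$c{\left(K \right)} = 0$ ($c{\left(K \right)} = 0 \left(6 - 2 + 5\right) = 0 \cdot 9 = 0$)
$X{\left(R \right)} = 49$ ($X{\left(R \right)} = 7^{2} = 49$)
$c{\left(-3 \right)} X{\left(14 \right)} = 0 \cdot 49 = 0$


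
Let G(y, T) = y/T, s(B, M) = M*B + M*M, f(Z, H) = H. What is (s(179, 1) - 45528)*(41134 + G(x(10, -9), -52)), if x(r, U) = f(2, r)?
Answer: -24249366846/13 ≈ -1.8653e+9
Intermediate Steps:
x(r, U) = r
s(B, M) = M² + B*M (s(B, M) = B*M + M² = M² + B*M)
(s(179, 1) - 45528)*(41134 + G(x(10, -9), -52)) = (1*(179 + 1) - 45528)*(41134 + 10/(-52)) = (1*180 - 45528)*(41134 + 10*(-1/52)) = (180 - 45528)*(41134 - 5/26) = -45348*1069479/26 = -24249366846/13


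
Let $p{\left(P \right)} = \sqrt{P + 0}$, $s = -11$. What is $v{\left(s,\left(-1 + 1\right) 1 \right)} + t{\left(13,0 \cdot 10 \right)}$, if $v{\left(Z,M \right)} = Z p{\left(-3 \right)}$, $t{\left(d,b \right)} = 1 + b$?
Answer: $1 - 11 i \sqrt{3} \approx 1.0 - 19.053 i$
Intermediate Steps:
$p{\left(P \right)} = \sqrt{P}$
$v{\left(Z,M \right)} = i Z \sqrt{3}$ ($v{\left(Z,M \right)} = Z \sqrt{-3} = Z i \sqrt{3} = i Z \sqrt{3}$)
$v{\left(s,\left(-1 + 1\right) 1 \right)} + t{\left(13,0 \cdot 10 \right)} = i \left(-11\right) \sqrt{3} + \left(1 + 0 \cdot 10\right) = - 11 i \sqrt{3} + \left(1 + 0\right) = - 11 i \sqrt{3} + 1 = 1 - 11 i \sqrt{3}$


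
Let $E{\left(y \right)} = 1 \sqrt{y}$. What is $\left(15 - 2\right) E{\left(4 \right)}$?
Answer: $26$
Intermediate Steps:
$E{\left(y \right)} = \sqrt{y}$
$\left(15 - 2\right) E{\left(4 \right)} = \left(15 - 2\right) \sqrt{4} = 13 \cdot 2 = 26$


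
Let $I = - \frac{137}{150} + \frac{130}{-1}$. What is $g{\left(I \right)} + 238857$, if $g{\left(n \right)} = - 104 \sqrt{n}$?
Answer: $238857 - \frac{52 i \sqrt{117822}}{15} \approx 2.3886 \cdot 10^{5} - 1189.9 i$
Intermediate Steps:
$I = - \frac{19637}{150}$ ($I = \left(-137\right) \frac{1}{150} + 130 \left(-1\right) = - \frac{137}{150} - 130 = - \frac{19637}{150} \approx -130.91$)
$g{\left(I \right)} + 238857 = - 104 \sqrt{- \frac{19637}{150}} + 238857 = - 104 \frac{i \sqrt{117822}}{30} + 238857 = - \frac{52 i \sqrt{117822}}{15} + 238857 = 238857 - \frac{52 i \sqrt{117822}}{15}$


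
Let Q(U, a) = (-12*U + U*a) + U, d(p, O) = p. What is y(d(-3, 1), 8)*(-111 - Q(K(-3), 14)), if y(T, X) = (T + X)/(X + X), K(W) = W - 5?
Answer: -435/16 ≈ -27.188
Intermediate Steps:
K(W) = -5 + W
Q(U, a) = -11*U + U*a
y(T, X) = (T + X)/(2*X) (y(T, X) = (T + X)/((2*X)) = (T + X)*(1/(2*X)) = (T + X)/(2*X))
y(d(-3, 1), 8)*(-111 - Q(K(-3), 14)) = ((½)*(-3 + 8)/8)*(-111 - (-5 - 3)*(-11 + 14)) = ((½)*(⅛)*5)*(-111 - (-8)*3) = 5*(-111 - 1*(-24))/16 = 5*(-111 + 24)/16 = (5/16)*(-87) = -435/16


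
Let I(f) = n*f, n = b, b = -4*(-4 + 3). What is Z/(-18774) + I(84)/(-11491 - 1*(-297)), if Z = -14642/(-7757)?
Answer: -12273888749/407545325523 ≈ -0.030117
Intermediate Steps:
Z = 14642/7757 (Z = -14642*(-1/7757) = 14642/7757 ≈ 1.8876)
b = 4 (b = -4*(-1) = 4)
n = 4
I(f) = 4*f
Z/(-18774) + I(84)/(-11491 - 1*(-297)) = (14642/7757)/(-18774) + (4*84)/(-11491 - 1*(-297)) = (14642/7757)*(-1/18774) + 336/(-11491 + 297) = -7321/72814959 + 336/(-11194) = -7321/72814959 + 336*(-1/11194) = -7321/72814959 - 168/5597 = -12273888749/407545325523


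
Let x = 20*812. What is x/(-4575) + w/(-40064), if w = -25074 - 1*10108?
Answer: -48968171/18329280 ≈ -2.6716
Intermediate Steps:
w = -35182 (w = -25074 - 10108 = -35182)
x = 16240
x/(-4575) + w/(-40064) = 16240/(-4575) - 35182/(-40064) = 16240*(-1/4575) - 35182*(-1/40064) = -3248/915 + 17591/20032 = -48968171/18329280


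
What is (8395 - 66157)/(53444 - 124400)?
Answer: 3209/3942 ≈ 0.81405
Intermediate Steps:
(8395 - 66157)/(53444 - 124400) = -57762/(-70956) = -57762*(-1/70956) = 3209/3942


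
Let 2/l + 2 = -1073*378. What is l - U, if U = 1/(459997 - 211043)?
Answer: -112938/12621843323 ≈ -8.9478e-6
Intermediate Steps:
l = -1/202798 (l = 2/(-2 - 1073*378) = 2/(-2 - 405594) = 2/(-405596) = 2*(-1/405596) = -1/202798 ≈ -4.9310e-6)
U = 1/248954 ≈ 4.0168e-6
l - U = -1/202798 - 1*1/248954 = -1/202798 - 1/248954 = -112938/12621843323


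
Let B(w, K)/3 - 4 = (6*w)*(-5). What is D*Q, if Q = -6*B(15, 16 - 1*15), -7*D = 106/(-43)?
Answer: 850968/301 ≈ 2827.1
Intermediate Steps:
D = 106/301 (D = -106/(7*(-43)) = -106*(-1)/(7*43) = -1/7*(-106/43) = 106/301 ≈ 0.35216)
B(w, K) = 12 - 90*w (B(w, K) = 12 + 3*((6*w)*(-5)) = 12 + 3*(-30*w) = 12 - 90*w)
Q = 8028 (Q = -6*(12 - 90*15) = -6*(12 - 1350) = -6*(-1338) = 8028)
D*Q = (106/301)*8028 = 850968/301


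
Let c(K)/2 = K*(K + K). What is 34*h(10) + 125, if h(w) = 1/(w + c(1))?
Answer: 892/7 ≈ 127.43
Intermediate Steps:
c(K) = 4*K² (c(K) = 2*(K*(K + K)) = 2*(K*(2*K)) = 2*(2*K²) = 4*K²)
h(w) = 1/(4 + w) (h(w) = 1/(w + 4*1²) = 1/(w + 4*1) = 1/(w + 4) = 1/(4 + w))
34*h(10) + 125 = 34/(4 + 10) + 125 = 34/14 + 125 = 34*(1/14) + 125 = 17/7 + 125 = 892/7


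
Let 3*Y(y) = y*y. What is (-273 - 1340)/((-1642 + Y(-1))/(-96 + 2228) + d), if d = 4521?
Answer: -10316748/28911391 ≈ -0.35684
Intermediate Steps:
Y(y) = y**2/3 (Y(y) = (y*y)/3 = y**2/3)
(-273 - 1340)/((-1642 + Y(-1))/(-96 + 2228) + d) = (-273 - 1340)/((-1642 + (1/3)*(-1)**2)/(-96 + 2228) + 4521) = -1613/((-1642 + (1/3)*1)/2132 + 4521) = -1613/((-1642 + 1/3)*(1/2132) + 4521) = -1613/(-4925/3*1/2132 + 4521) = -1613/(-4925/6396 + 4521) = -1613/28911391/6396 = -1613*6396/28911391 = -10316748/28911391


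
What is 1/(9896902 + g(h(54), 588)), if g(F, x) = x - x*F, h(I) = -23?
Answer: 1/9911014 ≈ 1.0090e-7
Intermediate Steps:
g(F, x) = x - F*x
1/(9896902 + g(h(54), 588)) = 1/(9896902 + 588*(1 - 1*(-23))) = 1/(9896902 + 588*(1 + 23)) = 1/(9896902 + 588*24) = 1/(9896902 + 14112) = 1/9911014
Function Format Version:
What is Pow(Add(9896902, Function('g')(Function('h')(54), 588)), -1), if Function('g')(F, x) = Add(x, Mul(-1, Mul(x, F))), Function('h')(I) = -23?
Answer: Rational(1, 9911014) ≈ 1.0090e-7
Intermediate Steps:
Function('g')(F, x) = Add(x, Mul(-1, F, x)) (Function('g')(F, x) = Add(x, Mul(-1, Mul(F, x))) = Add(x, Mul(-1, F, x)))
Pow(Add(9896902, Function('g')(Function('h')(54), 588)), -1) = Pow(Add(9896902, Mul(588, Add(1, Mul(-1, -23)))), -1) = Pow(Add(9896902, Mul(588, Add(1, 23))), -1) = Pow(Add(9896902, Mul(588, 24)), -1) = Pow(Add(9896902, 14112), -1) = Pow(9911014, -1) = Rational(1, 9911014)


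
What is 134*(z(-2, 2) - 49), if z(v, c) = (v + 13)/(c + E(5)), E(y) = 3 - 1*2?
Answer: -18224/3 ≈ -6074.7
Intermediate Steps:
E(y) = 1 (E(y) = 3 - 2 = 1)
z(v, c) = (13 + v)/(1 + c) (z(v, c) = (v + 13)/(c + 1) = (13 + v)/(1 + c))
134*(z(-2, 2) - 49) = 134*((13 - 2)/(1 + 2) - 49) = 134*(11/3 - 49) = 134*(-136/3) = -18224/3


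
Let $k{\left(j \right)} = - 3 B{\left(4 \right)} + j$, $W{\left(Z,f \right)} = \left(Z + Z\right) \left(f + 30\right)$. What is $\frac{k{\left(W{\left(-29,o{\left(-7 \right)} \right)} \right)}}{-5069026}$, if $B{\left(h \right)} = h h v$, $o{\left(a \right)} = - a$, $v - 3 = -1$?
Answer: $\frac{1121}{2534513} \approx 0.00044229$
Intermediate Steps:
$v = 2$ ($v = 3 - 1 = 2$)
$B{\left(h \right)} = 2 h^{2}$ ($B{\left(h \right)} = h h 2 = h^{2} \cdot 2 = 2 h^{2}$)
$W{\left(Z,f \right)} = 2 Z \left(30 + f\right)$
$k{\left(j \right)} = -96 + j$ ($k{\left(j \right)} = - 3 \cdot 2 \cdot 4^{2} + j = - 3 \cdot 2 \cdot 16 + j = \left(-3\right) 32 + j = -96 + j$)
$\frac{k{\left(W{\left(-29,o{\left(-7 \right)} \right)} \right)}}{-5069026} = \frac{-96 + 2 \left(-29\right) \left(30 - -7\right)}{-5069026} = \left(-96 + 2 \left(-29\right) \left(30 + 7\right)\right) \left(- \frac{1}{5069026}\right) = \left(-96 + 2 \left(-29\right) 37\right) \left(- \frac{1}{5069026}\right) = \left(-96 - 2146\right) \left(- \frac{1}{5069026}\right) = \left(-2242\right) \left(- \frac{1}{5069026}\right) = \frac{1121}{2534513}$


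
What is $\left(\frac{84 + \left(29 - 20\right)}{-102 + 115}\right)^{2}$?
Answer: $\frac{8649}{169} \approx 51.177$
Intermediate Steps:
$\left(\frac{84 + \left(29 - 20\right)}{-102 + 115}\right)^{2} = \left(\frac{84 + 9}{13}\right)^{2} = \left(93 \cdot \frac{1}{13}\right)^{2} = \left(\frac{93}{13}\right)^{2} = \frac{8649}{169}$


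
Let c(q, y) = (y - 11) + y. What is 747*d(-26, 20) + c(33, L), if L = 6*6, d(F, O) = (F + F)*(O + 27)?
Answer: -1825607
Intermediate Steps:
d(F, O) = 2*F*(27 + O) (d(F, O) = (2*F)*(27 + O) = 2*F*(27 + O))
L = 36
c(q, y) = -11 + 2*y (c(q, y) = (-11 + y) + y = -11 + 2*y)
747*d(-26, 20) + c(33, L) = 747*(2*(-26)*(27 + 20)) + (-11 + 2*36) = 747*(2*(-26)*47) + (-11 + 72) = 747*(-2444) + 61 = -1825668 + 61 = -1825607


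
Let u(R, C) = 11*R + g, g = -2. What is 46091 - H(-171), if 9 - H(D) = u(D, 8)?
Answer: 44199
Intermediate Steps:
u(R, C) = -2 + 11*R (u(R, C) = 11*R - 2 = -2 + 11*R)
H(D) = 11 - 11*D (H(D) = 9 - (-2 + 11*D) = 9 + (2 - 11*D) = 11 - 11*D)
46091 - H(-171) = 46091 - (11 - 11*(-171)) = 46091 - (11 + 1881) = 46091 - 1*1892 = 46091 - 1892 = 44199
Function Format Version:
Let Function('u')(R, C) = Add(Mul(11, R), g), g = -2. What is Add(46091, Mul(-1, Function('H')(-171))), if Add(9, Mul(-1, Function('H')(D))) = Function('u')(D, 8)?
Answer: 44199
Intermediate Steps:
Function('u')(R, C) = Add(-2, Mul(11, R)) (Function('u')(R, C) = Add(Mul(11, R), -2) = Add(-2, Mul(11, R)))
Function('H')(D) = Add(11, Mul(-11, D)) (Function('H')(D) = Add(9, Mul(-1, Add(-2, Mul(11, D)))) = Add(9, Add(2, Mul(-11, D))) = Add(11, Mul(-11, D)))
Add(46091, Mul(-1, Function('H')(-171))) = Add(46091, Mul(-1, Add(11, Mul(-11, -171)))) = Add(46091, Mul(-1, Add(11, 1881))) = Add(46091, Mul(-1, 1892)) = Add(46091, -1892) = 44199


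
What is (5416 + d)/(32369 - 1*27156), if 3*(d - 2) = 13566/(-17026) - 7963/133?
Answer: 18334559008/17706929331 ≈ 1.0354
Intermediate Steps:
d = -61897784/3396687 (d = 2 + (13566/(-17026) - 7963/133)/3 = 2 + (13566*(-1/17026) - 7963*1/133)/3 = 2 + (-6783/8513 - 7963/133)/3 = 2 + (⅓)*(-68691158/1132229) = 2 - 68691158/3396687 = -61897784/3396687 ≈ -18.223)
(5416 + d)/(32369 - 1*27156) = (5416 - 61897784/3396687)/(32369 - 1*27156) = 18334559008/(3396687*(32369 - 27156)) = (18334559008/3396687)/5213 = (18334559008/3396687)*(1/5213) = 18334559008/17706929331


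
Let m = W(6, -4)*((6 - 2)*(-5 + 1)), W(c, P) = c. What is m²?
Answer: 9216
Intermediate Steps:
m = -96 (m = 6*((6 - 2)*(-5 + 1)) = 6*(4*(-4)) = 6*(-16) = -96)
m² = (-96)² = 9216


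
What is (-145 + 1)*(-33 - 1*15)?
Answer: 6912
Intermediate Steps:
(-145 + 1)*(-33 - 1*15) = -144*(-33 - 15) = -144*(-48) = 6912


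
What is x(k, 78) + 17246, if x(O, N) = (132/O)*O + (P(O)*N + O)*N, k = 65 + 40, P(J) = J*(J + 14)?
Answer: 76045148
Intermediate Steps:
P(J) = J*(14 + J)
k = 105
x(O, N) = 132 + N*(O + N*O*(14 + O)) (x(O, N) = (132/O)*O + ((O*(14 + O))*N + O)*N = 132 + (N*O*(14 + O) + O)*N = 132 + (O + N*O*(14 + O))*N = 132 + N*(O + N*O*(14 + O)))
x(k, 78) + 17246 = (132 + 78*105 + 105*78²*(14 + 105)) + 17246 = (132 + 8190 + 105*6084*119) + 17246 = (132 + 8190 + 76019580) + 17246 = 76027902 + 17246 = 76045148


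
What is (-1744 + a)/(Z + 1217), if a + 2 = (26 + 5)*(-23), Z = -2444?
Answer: 2459/1227 ≈ 2.0041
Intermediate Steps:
a = -715 (a = -2 + (26 + 5)*(-23) = -2 + 31*(-23) = -2 - 713 = -715)
(-1744 + a)/(Z + 1217) = (-1744 - 715)/(-2444 + 1217) = -2459/(-1227) = -2459*(-1/1227) = 2459/1227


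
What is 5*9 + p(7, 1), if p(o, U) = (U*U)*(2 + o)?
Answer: 54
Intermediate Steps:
p(o, U) = U**2*(2 + o)
5*9 + p(7, 1) = 5*9 + 1**2*(2 + 7) = 45 + 1*9 = 45 + 9 = 54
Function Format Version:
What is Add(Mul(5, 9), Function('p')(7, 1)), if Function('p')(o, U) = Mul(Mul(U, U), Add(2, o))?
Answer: 54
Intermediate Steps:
Function('p')(o, U) = Mul(Pow(U, 2), Add(2, o))
Add(Mul(5, 9), Function('p')(7, 1)) = Add(Mul(5, 9), Mul(Pow(1, 2), Add(2, 7))) = Add(45, Mul(1, 9)) = Add(45, 9) = 54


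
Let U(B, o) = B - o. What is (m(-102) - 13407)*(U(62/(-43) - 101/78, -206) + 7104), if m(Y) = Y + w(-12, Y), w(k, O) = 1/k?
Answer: -3973058315149/40248 ≈ -9.8714e+7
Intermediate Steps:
m(Y) = -1/12 + Y (m(Y) = Y + 1/(-12) = Y - 1/12 = -1/12 + Y)
(m(-102) - 13407)*(U(62/(-43) - 101/78, -206) + 7104) = ((-1/12 - 102) - 13407)*(((62/(-43) - 101/78) - 1*(-206)) + 7104) = (-1225/12 - 13407)*(((62*(-1/43) - 101*1/78) + 206) + 7104) = -162109*(((-62/43 - 101/78) + 206) + 7104)/12 = -162109*((-9179/3354 + 206) + 7104)/12 = -162109*(681745/3354 + 7104)/12 = -162109/12*24508561/3354 = -3973058315149/40248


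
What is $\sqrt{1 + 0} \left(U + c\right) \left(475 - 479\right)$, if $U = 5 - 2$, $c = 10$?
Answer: $-52$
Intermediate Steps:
$U = 3$
$\sqrt{1 + 0} \left(U + c\right) \left(475 - 479\right) = \sqrt{1 + 0} \left(3 + 10\right) \left(475 - 479\right) = \sqrt{1} \cdot 13 \left(-4\right) = 1 \cdot 13 \left(-4\right) = 13 \left(-4\right) = -52$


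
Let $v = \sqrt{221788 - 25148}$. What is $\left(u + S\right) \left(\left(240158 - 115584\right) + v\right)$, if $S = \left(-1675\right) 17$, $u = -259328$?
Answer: $-35852770922 - 1151212 \sqrt{12290} \approx -3.598 \cdot 10^{10}$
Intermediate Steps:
$S = -28475$
$v = 4 \sqrt{12290}$ ($v = \sqrt{196640} = 4 \sqrt{12290} \approx 443.44$)
$\left(u + S\right) \left(\left(240158 - 115584\right) + v\right) = \left(-259328 - 28475\right) \left(\left(240158 - 115584\right) + 4 \sqrt{12290}\right) = - 287803 \left(\left(240158 - 115584\right) + 4 \sqrt{12290}\right) = - 287803 \left(124574 + 4 \sqrt{12290}\right) = -35852770922 - 1151212 \sqrt{12290}$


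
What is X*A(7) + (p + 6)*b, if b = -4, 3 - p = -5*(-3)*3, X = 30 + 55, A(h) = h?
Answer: 739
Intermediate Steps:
X = 85
p = -42 (p = 3 - (-5*(-3))*3 = 3 - 15*3 = 3 - 1*45 = 3 - 45 = -42)
X*A(7) + (p + 6)*b = 85*7 + (-42 + 6)*(-4) = 595 - 36*(-4) = 595 + 144 = 739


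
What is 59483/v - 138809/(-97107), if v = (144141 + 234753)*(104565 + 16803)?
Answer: 2127740632389403/1488508112724048 ≈ 1.4294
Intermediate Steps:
v = 45985606992 (v = 378894*121368 = 45985606992)
59483/v - 138809/(-97107) = 59483/45985606992 - 138809/(-97107) = 59483*(1/45985606992) - 138809*(-1/97107) = 59483/45985606992 + 138809/97107 = 2127740632389403/1488508112724048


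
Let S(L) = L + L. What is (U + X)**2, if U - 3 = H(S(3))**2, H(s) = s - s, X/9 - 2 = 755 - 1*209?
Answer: 24354225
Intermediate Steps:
X = 4932 (X = 18 + 9*(755 - 1*209) = 18 + 9*(755 - 209) = 18 + 9*546 = 18 + 4914 = 4932)
S(L) = 2*L
H(s) = 0
U = 3 (U = 3 + 0**2 = 3 + 0 = 3)
(U + X)**2 = (3 + 4932)**2 = 4935**2 = 24354225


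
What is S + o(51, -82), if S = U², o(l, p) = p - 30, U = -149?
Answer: 22089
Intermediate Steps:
o(l, p) = -30 + p
S = 22201 (S = (-149)² = 22201)
S + o(51, -82) = 22201 + (-30 - 82) = 22201 - 112 = 22089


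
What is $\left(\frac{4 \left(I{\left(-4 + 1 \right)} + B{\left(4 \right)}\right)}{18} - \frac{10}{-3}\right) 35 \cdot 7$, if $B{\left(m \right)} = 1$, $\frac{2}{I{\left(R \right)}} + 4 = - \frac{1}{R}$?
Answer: $\frac{83300}{99} \approx 841.41$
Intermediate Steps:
$I{\left(R \right)} = \frac{2}{-4 - \frac{1}{R}}$
$\left(\frac{4 \left(I{\left(-4 + 1 \right)} + B{\left(4 \right)}\right)}{18} - \frac{10}{-3}\right) 35 \cdot 7 = \left(\frac{4 \left(- \frac{2 \left(-4 + 1\right)}{1 + 4 \left(-4 + 1\right)} + 1\right)}{18} - \frac{10}{-3}\right) 35 \cdot 7 = \left(4 \left(\left(-2\right) \left(-3\right) \frac{1}{1 + 4 \left(-3\right)} + 1\right) \frac{1}{18} - - \frac{10}{3}\right) 35 \cdot 7 = \left(4 \left(\left(-2\right) \left(-3\right) \frac{1}{1 - 12} + 1\right) \frac{1}{18} + \frac{10}{3}\right) 35 \cdot 7 = \left(4 \left(\left(-2\right) \left(-3\right) \frac{1}{-11} + 1\right) \frac{1}{18} + \frac{10}{3}\right) 35 \cdot 7 = \left(4 \left(\left(-2\right) \left(-3\right) \left(- \frac{1}{11}\right) + 1\right) \frac{1}{18} + \frac{10}{3}\right) 35 \cdot 7 = \left(4 \left(- \frac{6}{11} + 1\right) \frac{1}{18} + \frac{10}{3}\right) 35 \cdot 7 = \left(4 \cdot \frac{5}{11} \cdot \frac{1}{18} + \frac{10}{3}\right) 35 \cdot 7 = \left(\frac{20}{11} \cdot \frac{1}{18} + \frac{10}{3}\right) 35 \cdot 7 = \left(\frac{10}{99} + \frac{10}{3}\right) 35 \cdot 7 = \frac{340}{99} \cdot 35 \cdot 7 = \frac{11900}{99} \cdot 7 = \frac{83300}{99}$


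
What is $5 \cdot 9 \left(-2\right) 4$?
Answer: $-360$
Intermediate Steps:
$5 \cdot 9 \left(-2\right) 4 = 45 \left(-2\right) 4 = \left(-90\right) 4 = -360$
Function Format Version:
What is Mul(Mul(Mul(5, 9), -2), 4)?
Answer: -360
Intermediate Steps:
Mul(Mul(Mul(5, 9), -2), 4) = Mul(Mul(45, -2), 4) = Mul(-90, 4) = -360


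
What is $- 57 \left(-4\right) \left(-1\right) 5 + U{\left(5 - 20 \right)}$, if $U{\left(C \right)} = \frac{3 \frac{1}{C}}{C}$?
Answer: $- \frac{85499}{75} \approx -1140.0$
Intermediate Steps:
$U{\left(C \right)} = \frac{3}{C^{2}}$
$- 57 \left(-4\right) \left(-1\right) 5 + U{\left(5 - 20 \right)} = - 57 \left(-4\right) \left(-1\right) 5 + \frac{3}{\left(5 - 20\right)^{2}} = - 57 \cdot 4 \cdot 5 + \frac{3}{\left(5 - 20\right)^{2}} = \left(-57\right) 20 + \frac{3}{225} = -1140 + 3 \cdot \frac{1}{225} = -1140 + \frac{1}{75} = - \frac{85499}{75}$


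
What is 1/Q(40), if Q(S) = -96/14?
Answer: -7/48 ≈ -0.14583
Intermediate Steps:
Q(S) = -48/7 (Q(S) = -96*1/14 = -48/7)
1/Q(40) = 1/(-48/7) = -7/48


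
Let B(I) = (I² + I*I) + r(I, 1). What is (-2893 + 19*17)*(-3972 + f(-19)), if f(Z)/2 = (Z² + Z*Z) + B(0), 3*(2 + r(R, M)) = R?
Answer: 6507240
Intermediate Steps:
r(R, M) = -2 + R/3
B(I) = -2 + 2*I² + I/3 (B(I) = (I² + I*I) + (-2 + I/3) = (I² + I²) + (-2 + I/3) = 2*I² + (-2 + I/3) = -2 + 2*I² + I/3)
f(Z) = -4 + 4*Z² (f(Z) = 2*((Z² + Z*Z) + (-2 + 2*0² + (⅓)*0)) = 2*((Z² + Z²) + (-2 + 2*0 + 0)) = 2*(2*Z² + (-2 + 0 + 0)) = 2*(2*Z² - 2) = 2*(-2 + 2*Z²) = -4 + 4*Z²)
(-2893 + 19*17)*(-3972 + f(-19)) = (-2893 + 19*17)*(-3972 + (-4 + 4*(-19)²)) = (-2893 + 323)*(-3972 + (-4 + 4*361)) = -2570*(-3972 + (-4 + 1444)) = -2570*(-3972 + 1440) = -2570*(-2532) = 6507240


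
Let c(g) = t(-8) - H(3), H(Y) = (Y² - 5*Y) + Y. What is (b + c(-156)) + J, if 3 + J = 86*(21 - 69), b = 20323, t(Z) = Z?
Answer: 16187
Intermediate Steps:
J = -4131 (J = -3 + 86*(21 - 69) = -3 + 86*(-48) = -3 - 4128 = -4131)
H(Y) = Y² - 4*Y
c(g) = -5 (c(g) = -8 - 3*(-4 + 3) = -8 - 3*(-1) = -8 - 1*(-3) = -8 + 3 = -5)
(b + c(-156)) + J = (20323 - 5) - 4131 = 20318 - 4131 = 16187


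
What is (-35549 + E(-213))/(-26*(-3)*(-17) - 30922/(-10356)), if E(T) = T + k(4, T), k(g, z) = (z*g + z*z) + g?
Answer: -45354102/6850567 ≈ -6.6205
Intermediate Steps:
k(g, z) = g + z**2 + g*z (k(g, z) = (g*z + z**2) + g = (z**2 + g*z) + g = g + z**2 + g*z)
E(T) = 4 + T**2 + 5*T (E(T) = T + (4 + T**2 + 4*T) = 4 + T**2 + 5*T)
(-35549 + E(-213))/(-26*(-3)*(-17) - 30922/(-10356)) = (-35549 + (4 + (-213)**2 + 5*(-213)))/(-26*(-3)*(-17) - 30922/(-10356)) = (-35549 + (4 + 45369 - 1065))/(78*(-17) - 30922*(-1/10356)) = (-35549 + 44308)/(-1326 + 15461/5178) = 8759/(-6850567/5178) = 8759*(-5178/6850567) = -45354102/6850567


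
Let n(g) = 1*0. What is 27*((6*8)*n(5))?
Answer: 0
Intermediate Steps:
n(g) = 0
27*((6*8)*n(5)) = 27*((6*8)*0) = 27*(48*0) = 27*0 = 0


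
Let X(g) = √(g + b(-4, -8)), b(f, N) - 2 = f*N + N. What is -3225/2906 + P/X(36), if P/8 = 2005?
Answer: -3225/2906 + 8020*√62/31 ≈ 2036.0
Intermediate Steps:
P = 16040 (P = 8*2005 = 16040)
b(f, N) = 2 + N + N*f (b(f, N) = 2 + (f*N + N) = 2 + (N*f + N) = 2 + (N + N*f) = 2 + N + N*f)
X(g) = √(26 + g) (X(g) = √(g + (2 - 8 - 8*(-4))) = √(g + (2 - 8 + 32)) = √(g + 26) = √(26 + g))
-3225/2906 + P/X(36) = -3225/2906 + 16040/(√(26 + 36)) = -3225*1/2906 + 16040/(√62) = -3225/2906 + 16040*(√62/62) = -3225/2906 + 8020*√62/31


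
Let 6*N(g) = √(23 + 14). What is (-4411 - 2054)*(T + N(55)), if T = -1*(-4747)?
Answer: -30689355 - 2155*√37/2 ≈ -3.0696e+7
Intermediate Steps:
T = 4747
N(g) = √37/6 (N(g) = √(23 + 14)/6 = √37/6)
(-4411 - 2054)*(T + N(55)) = (-4411 - 2054)*(4747 + √37/6) = -6465*(4747 + √37/6) = -30689355 - 2155*√37/2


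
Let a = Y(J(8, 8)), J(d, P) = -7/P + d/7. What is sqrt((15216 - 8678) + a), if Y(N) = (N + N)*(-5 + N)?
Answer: sqrt(20495218)/56 ≈ 80.842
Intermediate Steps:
J(d, P) = -7/P + d/7 (J(d, P) = -7/P + d*(1/7) = -7/P + d/7)
Y(N) = 2*N*(-5 + N) (Y(N) = (2*N)*(-5 + N) = 2*N*(-5 + N))
a = -3975/1568 (a = 2*(-7/8 + (1/7)*8)*(-5 + (-7/8 + (1/7)*8)) = 2*(-7*1/8 + 8/7)*(-5 + (-7*1/8 + 8/7)) = 2*(-7/8 + 8/7)*(-5 + (-7/8 + 8/7)) = 2*(15/56)*(-5 + 15/56) = 2*(15/56)*(-265/56) = -3975/1568 ≈ -2.5351)
sqrt((15216 - 8678) + a) = sqrt((15216 - 8678) - 3975/1568) = sqrt(6538 - 3975/1568) = sqrt(10247609/1568) = sqrt(20495218)/56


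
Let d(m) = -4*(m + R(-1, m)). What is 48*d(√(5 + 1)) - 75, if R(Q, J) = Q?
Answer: 117 - 192*√6 ≈ -353.30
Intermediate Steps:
d(m) = 4 - 4*m (d(m) = -4*(m - 1) = -4*(-1 + m) = 4 - 4*m)
48*d(√(5 + 1)) - 75 = 48*(4 - 4*√(5 + 1)) - 75 = 48*(4 - 4*√6) - 75 = (192 - 192*√6) - 75 = 117 - 192*√6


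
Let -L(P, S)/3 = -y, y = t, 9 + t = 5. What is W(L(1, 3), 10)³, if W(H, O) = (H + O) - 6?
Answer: -512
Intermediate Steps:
t = -4 (t = -9 + 5 = -4)
y = -4
L(P, S) = -12 (L(P, S) = -(-3)*(-4) = -3*4 = -12)
W(H, O) = -6 + H + O
W(L(1, 3), 10)³ = (-6 - 12 + 10)³ = (-8)³ = -512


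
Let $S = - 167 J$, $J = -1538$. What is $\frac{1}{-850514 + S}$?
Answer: $- \frac{1}{593668} \approx -1.6844 \cdot 10^{-6}$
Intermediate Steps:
$S = 256846$ ($S = \left(-167\right) \left(-1538\right) = 256846$)
$\frac{1}{-850514 + S} = \frac{1}{-850514 + 256846} = \frac{1}{-593668} = - \frac{1}{593668}$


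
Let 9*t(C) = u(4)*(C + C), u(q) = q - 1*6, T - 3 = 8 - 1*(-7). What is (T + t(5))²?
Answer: 20164/81 ≈ 248.94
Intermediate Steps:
T = 18 (T = 3 + (8 - 1*(-7)) = 3 + (8 + 7) = 3 + 15 = 18)
u(q) = -6 + q (u(q) = q - 6 = -6 + q)
t(C) = -4*C/9 (t(C) = ((-6 + 4)*(C + C))/9 = (-4*C)/9 = -4*C/9)
(T + t(5))² = (18 - 4/9*5)² = (18 - 20/9)² = (142/9)² = 20164/81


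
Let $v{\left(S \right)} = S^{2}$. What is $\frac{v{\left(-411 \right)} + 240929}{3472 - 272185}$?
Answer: $- \frac{409850}{268713} \approx -1.5252$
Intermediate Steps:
$\frac{v{\left(-411 \right)} + 240929}{3472 - 272185} = \frac{\left(-411\right)^{2} + 240929}{3472 - 272185} = \frac{168921 + 240929}{-268713} = 409850 \left(- \frac{1}{268713}\right) = - \frac{409850}{268713}$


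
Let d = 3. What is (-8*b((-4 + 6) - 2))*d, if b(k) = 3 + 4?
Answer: -168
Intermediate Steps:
b(k) = 7
(-8*b((-4 + 6) - 2))*d = -8*7*3 = -56*3 = -168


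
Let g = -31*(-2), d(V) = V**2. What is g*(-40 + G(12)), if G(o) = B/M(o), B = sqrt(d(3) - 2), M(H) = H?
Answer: -2480 + 31*sqrt(7)/6 ≈ -2466.3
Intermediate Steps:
B = sqrt(7) (B = sqrt(3**2 - 2) = sqrt(9 - 2) = sqrt(7) ≈ 2.6458)
g = 62
G(o) = sqrt(7)/o
g*(-40 + G(12)) = 62*(-40 + sqrt(7)/12) = -2480 + 31*sqrt(7)/6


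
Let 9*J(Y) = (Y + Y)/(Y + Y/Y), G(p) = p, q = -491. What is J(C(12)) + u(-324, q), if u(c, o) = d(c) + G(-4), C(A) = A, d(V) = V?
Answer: -12784/39 ≈ -327.79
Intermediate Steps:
u(c, o) = -4 + c (u(c, o) = c - 4 = -4 + c)
J(Y) = 2*Y/(9*(1 + Y)) (J(Y) = ((Y + Y)/(Y + Y/Y))/9 = ((2*Y)/(Y + 1))/9 = ((2*Y)/(1 + Y))/9 = (2*Y/(1 + Y))/9 = 2*Y/(9*(1 + Y)))
J(C(12)) + u(-324, q) = (2/9)*12/(1 + 12) + (-4 - 324) = (2/9)*12/13 - 328 = (2/9)*12*(1/13) - 328 = 8/39 - 328 = -12784/39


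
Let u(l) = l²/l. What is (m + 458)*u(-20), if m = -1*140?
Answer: -6360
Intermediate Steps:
m = -140
u(l) = l
(m + 458)*u(-20) = (-140 + 458)*(-20) = 318*(-20) = -6360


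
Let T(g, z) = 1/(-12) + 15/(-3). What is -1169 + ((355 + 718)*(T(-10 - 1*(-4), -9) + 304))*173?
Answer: 665837195/12 ≈ 5.5486e+7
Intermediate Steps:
T(g, z) = -61/12 (T(g, z) = 1*(-1/12) + 15*(-⅓) = -1/12 - 5 = -61/12)
-1169 + ((355 + 718)*(T(-10 - 1*(-4), -9) + 304))*173 = -1169 + ((355 + 718)*(-61/12 + 304))*173 = -1169 + (1073*(3587/12))*173 = -1169 + (3848851/12)*173 = -1169 + 665851223/12 = 665837195/12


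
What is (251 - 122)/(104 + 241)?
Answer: 43/115 ≈ 0.37391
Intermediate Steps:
(251 - 122)/(104 + 241) = 129/345 = 129*(1/345) = 43/115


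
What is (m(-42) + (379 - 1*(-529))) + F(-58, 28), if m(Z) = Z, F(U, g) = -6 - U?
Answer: 918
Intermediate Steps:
(m(-42) + (379 - 1*(-529))) + F(-58, 28) = (-42 + (379 - 1*(-529))) + (-6 - 1*(-58)) = (-42 + (379 + 529)) + (-6 + 58) = (-42 + 908) + 52 = 866 + 52 = 918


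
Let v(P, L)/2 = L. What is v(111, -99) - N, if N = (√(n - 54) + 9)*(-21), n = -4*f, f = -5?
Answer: -9 + 21*I*√34 ≈ -9.0 + 122.45*I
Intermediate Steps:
v(P, L) = 2*L
n = 20 (n = -4*(-5) = 20)
N = -189 - 21*I*√34 (N = (√(20 - 54) + 9)*(-21) = (√(-34) + 9)*(-21) = (I*√34 + 9)*(-21) = (9 + I*√34)*(-21) = -189 - 21*I*√34 ≈ -189.0 - 122.45*I)
v(111, -99) - N = 2*(-99) - (-189 - 21*I*√34) = -198 + (189 + 21*I*√34) = -9 + 21*I*√34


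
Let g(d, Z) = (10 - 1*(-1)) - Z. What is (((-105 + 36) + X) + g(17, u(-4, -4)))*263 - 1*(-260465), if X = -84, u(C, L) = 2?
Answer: 222593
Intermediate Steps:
g(d, Z) = 11 - Z (g(d, Z) = (10 + 1) - Z = 11 - Z)
(((-105 + 36) + X) + g(17, u(-4, -4)))*263 - 1*(-260465) = (((-105 + 36) - 84) + (11 - 1*2))*263 - 1*(-260465) = ((-69 - 84) + (11 - 2))*263 + 260465 = (-153 + 9)*263 + 260465 = -144*263 + 260465 = -37872 + 260465 = 222593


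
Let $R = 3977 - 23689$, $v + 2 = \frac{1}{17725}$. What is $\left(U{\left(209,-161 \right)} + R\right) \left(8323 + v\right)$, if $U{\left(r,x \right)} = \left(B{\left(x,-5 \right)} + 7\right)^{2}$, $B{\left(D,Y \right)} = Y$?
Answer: $- \frac{2906727520008}{17725} \approx -1.6399 \cdot 10^{8}$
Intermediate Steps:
$v = - \frac{35449}{17725}$ ($v = -2 + \frac{1}{17725} = - \frac{35449}{17725} \approx -1.9999$)
$U{\left(r,x \right)} = 4$ ($U{\left(r,x \right)} = \left(-5 + 7\right)^{2} = 2^{2} = 4$)
$R = -19712$
$\left(U{\left(209,-161 \right)} + R\right) \left(8323 + v\right) = \left(4 - 19712\right) \left(8323 - \frac{35449}{17725}\right) = \left(-19708\right) \frac{147489726}{17725} = - \frac{2906727520008}{17725}$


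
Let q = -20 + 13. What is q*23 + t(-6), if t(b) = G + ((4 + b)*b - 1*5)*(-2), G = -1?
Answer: -176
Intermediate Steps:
t(b) = 9 - 2*b*(4 + b) (t(b) = -1 + ((4 + b)*b - 1*5)*(-2) = -1 + (b*(4 + b) - 5)*(-2) = -1 + (-5 + b*(4 + b))*(-2) = -1 + (10 - 2*b*(4 + b)) = 9 - 2*b*(4 + b))
q = -7
q*23 + t(-6) = -7*23 + (9 - 8*(-6) - 2*(-6)²) = -161 + (9 + 48 - 2*36) = -161 + (9 + 48 - 72) = -161 - 15 = -176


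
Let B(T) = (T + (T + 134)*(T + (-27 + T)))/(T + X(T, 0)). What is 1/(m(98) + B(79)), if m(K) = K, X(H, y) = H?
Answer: 79/21733 ≈ 0.0036350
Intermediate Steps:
B(T) = (T + (-27 + 2*T)*(134 + T))/(2*T) (B(T) = (T + (T + 134)*(T + (-27 + T)))/(T + T) = (T + (134 + T)*(-27 + 2*T))/((2*T)) = (T + (-27 + 2*T)*(134 + T))*(1/(2*T)) = (T + (-27 + 2*T)*(134 + T))/(2*T))
1/(m(98) + B(79)) = 1/(98 + (121 + 79 - 1809/79)) = 1/(98 + 13991/79) = 1/(21733/79) = 79/21733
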